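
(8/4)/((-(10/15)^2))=-9/2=-4.50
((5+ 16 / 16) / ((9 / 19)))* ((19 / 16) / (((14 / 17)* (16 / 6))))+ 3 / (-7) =5753 / 896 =6.42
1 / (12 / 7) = 7 / 12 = 0.58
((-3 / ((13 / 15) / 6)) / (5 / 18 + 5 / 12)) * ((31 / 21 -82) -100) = 2456568 / 455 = 5399.05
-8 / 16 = -1 / 2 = -0.50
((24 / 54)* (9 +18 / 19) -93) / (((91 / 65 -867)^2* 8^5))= -42075 / 11662134345728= -0.00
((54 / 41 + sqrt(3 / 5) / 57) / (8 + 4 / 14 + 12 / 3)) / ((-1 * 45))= -21 / 8815 - 7 * sqrt(15) / 1102950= -0.00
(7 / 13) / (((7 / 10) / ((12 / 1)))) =120 / 13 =9.23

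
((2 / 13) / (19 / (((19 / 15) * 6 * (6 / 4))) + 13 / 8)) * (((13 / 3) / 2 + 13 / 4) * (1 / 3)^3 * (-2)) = -40 / 2133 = -0.02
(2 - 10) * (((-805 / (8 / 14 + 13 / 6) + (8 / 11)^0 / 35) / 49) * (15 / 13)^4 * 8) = 6667272000 / 9796423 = 680.58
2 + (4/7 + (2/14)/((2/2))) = 19/7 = 2.71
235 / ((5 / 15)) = 705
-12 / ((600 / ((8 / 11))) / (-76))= 304 / 275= 1.11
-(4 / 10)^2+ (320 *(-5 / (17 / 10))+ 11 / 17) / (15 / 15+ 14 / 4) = -800062 / 3825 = -209.17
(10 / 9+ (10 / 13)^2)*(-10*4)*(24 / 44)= -207200 / 5577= -37.15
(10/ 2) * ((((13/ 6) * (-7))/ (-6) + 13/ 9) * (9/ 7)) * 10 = 3575/ 14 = 255.36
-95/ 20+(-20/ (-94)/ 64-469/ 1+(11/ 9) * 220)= -204.86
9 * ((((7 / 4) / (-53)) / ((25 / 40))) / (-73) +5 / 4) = 871029 / 77380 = 11.26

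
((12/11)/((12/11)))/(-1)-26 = -27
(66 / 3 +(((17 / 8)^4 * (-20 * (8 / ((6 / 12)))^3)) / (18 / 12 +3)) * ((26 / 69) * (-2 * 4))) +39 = 694932601 / 621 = 1119054.11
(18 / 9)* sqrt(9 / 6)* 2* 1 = 4.90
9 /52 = 0.17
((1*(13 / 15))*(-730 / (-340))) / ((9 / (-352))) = -72.78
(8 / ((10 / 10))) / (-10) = -0.80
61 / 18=3.39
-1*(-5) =5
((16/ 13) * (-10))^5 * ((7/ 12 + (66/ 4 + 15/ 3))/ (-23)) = 6946816000000/ 25619217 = 271156.45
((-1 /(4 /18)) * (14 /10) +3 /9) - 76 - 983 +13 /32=-1064.56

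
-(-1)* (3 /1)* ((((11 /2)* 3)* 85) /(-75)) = -56.10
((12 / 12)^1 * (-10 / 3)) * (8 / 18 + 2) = -220 / 27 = -8.15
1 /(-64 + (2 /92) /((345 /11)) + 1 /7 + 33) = -111090 /3427843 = -0.03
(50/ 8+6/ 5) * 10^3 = 7450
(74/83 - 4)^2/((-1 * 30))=-11094/34445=-0.32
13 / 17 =0.76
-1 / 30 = -0.03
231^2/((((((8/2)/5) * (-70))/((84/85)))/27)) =-4322241/170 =-25424.95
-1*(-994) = 994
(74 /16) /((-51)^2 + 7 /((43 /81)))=0.00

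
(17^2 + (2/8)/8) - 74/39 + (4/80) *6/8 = 1791949/6240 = 287.17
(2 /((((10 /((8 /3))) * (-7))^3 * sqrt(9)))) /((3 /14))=-256 /1488375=-0.00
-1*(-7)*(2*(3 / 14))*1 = 3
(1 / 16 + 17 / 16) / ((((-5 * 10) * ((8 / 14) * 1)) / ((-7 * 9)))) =3969 / 1600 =2.48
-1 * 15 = -15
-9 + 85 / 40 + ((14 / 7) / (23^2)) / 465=-13529159 / 1967880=-6.87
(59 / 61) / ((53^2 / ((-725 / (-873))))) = 42775 / 149587677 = 0.00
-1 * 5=-5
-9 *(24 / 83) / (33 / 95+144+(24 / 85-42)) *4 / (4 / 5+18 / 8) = -9302400 / 279725687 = -0.03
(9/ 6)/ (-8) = -3/ 16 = -0.19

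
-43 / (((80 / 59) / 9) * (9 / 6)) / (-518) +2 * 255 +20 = 530.37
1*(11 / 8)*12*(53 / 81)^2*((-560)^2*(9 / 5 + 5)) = 32945749760 / 2187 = 15064357.46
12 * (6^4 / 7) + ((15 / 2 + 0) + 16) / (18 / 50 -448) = 348076639 / 156674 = 2221.66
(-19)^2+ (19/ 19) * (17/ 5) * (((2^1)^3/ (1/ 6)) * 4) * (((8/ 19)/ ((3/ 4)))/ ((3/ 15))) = 41675/ 19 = 2193.42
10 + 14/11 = 124/11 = 11.27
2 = 2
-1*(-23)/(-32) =-23/32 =-0.72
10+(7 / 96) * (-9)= 299 / 32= 9.34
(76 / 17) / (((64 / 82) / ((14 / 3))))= 5453 / 204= 26.73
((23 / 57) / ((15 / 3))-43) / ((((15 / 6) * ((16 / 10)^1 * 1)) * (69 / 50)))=-30580 / 3933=-7.78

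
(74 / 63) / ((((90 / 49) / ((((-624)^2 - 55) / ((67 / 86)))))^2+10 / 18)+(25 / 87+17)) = 103144580436128019551 / 1566826737017652867719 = 0.07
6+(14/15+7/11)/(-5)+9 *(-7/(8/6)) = -137161/3300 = -41.56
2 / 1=2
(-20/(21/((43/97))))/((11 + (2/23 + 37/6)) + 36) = -39560/4989971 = -0.01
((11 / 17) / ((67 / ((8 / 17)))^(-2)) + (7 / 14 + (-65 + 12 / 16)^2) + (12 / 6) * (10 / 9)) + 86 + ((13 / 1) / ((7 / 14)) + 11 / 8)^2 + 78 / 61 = 18083.75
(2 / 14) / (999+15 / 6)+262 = 3673504 / 14021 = 262.00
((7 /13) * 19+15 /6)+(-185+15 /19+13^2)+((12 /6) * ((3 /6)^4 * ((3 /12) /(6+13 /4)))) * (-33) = -189451 /73112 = -2.59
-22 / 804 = -11 / 402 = -0.03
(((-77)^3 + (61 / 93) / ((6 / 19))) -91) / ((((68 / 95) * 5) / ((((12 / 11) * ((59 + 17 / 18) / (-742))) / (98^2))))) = 5223552971533 / 4461522756768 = 1.17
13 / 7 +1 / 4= 59 / 28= 2.11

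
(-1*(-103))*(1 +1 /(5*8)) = 4223 /40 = 105.58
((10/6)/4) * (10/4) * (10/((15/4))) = 25/9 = 2.78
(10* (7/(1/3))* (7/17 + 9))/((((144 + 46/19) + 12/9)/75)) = 71820000/71587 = 1003.25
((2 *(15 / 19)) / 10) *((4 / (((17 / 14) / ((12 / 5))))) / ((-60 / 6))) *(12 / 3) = -0.50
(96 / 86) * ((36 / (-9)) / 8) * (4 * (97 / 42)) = -1552 / 301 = -5.16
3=3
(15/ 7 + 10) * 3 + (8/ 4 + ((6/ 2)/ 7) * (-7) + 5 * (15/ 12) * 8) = 598/ 7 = 85.43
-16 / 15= -1.07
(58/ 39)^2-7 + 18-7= 9448/ 1521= 6.21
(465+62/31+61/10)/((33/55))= 1577/2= 788.50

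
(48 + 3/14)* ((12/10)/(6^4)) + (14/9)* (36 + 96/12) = 69037/1008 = 68.49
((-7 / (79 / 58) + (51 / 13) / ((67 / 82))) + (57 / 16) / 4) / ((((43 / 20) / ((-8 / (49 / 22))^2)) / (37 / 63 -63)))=-92651496724160 / 447554997981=-207.02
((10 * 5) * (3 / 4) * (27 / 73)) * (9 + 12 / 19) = 370575 / 2774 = 133.59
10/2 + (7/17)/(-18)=4.98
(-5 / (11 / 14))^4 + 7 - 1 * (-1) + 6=24214974 / 14641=1653.92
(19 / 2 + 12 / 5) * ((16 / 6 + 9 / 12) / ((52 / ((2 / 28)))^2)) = 697 / 9085440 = 0.00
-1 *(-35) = 35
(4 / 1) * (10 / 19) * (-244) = -9760 / 19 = -513.68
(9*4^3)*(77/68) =11088/17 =652.24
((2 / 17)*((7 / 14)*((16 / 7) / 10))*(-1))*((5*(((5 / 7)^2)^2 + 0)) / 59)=-0.00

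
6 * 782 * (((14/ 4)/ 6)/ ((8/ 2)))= 2737/ 4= 684.25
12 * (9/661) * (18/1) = 1944/661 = 2.94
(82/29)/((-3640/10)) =-0.01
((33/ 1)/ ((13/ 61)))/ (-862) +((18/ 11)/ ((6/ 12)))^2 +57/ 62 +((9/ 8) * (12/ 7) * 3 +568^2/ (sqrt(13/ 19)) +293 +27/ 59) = 5393619763867/ 17359920578 +322624 * sqrt(247)/ 13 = 390344.09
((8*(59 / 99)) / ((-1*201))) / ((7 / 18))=-944 / 15477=-0.06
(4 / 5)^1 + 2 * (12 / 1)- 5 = 99 / 5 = 19.80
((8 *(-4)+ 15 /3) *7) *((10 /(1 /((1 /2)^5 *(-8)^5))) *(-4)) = -7741440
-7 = -7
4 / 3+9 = 10.33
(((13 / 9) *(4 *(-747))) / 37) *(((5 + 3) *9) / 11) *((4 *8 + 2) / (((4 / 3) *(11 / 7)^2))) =-388284624 / 49247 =-7884.43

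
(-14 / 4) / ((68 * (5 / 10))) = -7 / 68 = -0.10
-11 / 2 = -5.50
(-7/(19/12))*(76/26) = -168/13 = -12.92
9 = 9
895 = 895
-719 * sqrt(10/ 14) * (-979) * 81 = 48187298.93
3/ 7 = 0.43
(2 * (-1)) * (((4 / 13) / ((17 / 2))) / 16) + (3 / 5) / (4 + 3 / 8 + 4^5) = -35831 / 9090835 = -0.00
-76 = -76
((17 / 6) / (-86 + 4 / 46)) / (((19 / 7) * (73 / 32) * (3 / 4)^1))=-21896 / 3083301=-0.01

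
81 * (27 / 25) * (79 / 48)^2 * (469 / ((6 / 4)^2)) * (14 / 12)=184402827 / 3200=57625.88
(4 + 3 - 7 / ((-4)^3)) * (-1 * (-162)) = 36855 / 32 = 1151.72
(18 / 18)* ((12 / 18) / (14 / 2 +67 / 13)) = 13 / 237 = 0.05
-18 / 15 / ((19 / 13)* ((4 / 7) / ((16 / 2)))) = -1092 / 95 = -11.49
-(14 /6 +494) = -1489 /3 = -496.33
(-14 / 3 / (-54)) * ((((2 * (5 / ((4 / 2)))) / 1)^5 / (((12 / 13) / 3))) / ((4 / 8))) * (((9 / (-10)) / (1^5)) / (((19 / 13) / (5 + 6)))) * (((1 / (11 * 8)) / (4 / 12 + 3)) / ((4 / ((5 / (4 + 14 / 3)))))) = -56875 / 9728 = -5.85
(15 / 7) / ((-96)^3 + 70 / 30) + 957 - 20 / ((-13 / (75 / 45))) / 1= 695297146406 / 724596873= 959.56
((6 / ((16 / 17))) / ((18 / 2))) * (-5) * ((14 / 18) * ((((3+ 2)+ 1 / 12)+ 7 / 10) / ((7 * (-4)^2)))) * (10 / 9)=-29495 / 186624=-0.16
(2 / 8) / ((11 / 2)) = 1 / 22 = 0.05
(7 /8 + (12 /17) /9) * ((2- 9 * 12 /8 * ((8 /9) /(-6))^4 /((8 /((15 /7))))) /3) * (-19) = -339150817 /28107324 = -12.07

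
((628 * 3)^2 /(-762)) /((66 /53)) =-5225588 /1397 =-3740.58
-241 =-241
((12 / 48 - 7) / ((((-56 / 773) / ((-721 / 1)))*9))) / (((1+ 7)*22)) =-238857 / 5632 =-42.41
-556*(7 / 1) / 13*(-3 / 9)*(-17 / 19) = -66164 / 741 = -89.29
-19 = -19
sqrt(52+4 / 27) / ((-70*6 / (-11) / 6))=44*sqrt(66) / 315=1.13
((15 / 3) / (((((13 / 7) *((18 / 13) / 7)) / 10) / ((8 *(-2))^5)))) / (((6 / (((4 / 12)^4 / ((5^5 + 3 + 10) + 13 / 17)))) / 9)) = -10918297600 / 12966237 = -842.06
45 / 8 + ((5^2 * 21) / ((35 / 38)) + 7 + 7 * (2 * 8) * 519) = 469685 / 8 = 58710.62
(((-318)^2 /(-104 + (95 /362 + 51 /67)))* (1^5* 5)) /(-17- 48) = 2452661496 /32468657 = 75.54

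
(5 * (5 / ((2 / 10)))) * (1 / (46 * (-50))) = -0.05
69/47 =1.47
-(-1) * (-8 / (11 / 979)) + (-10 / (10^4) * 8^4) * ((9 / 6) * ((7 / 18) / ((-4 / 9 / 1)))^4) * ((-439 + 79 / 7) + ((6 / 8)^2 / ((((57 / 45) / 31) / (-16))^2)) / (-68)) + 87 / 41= 1358388594971 / 251617000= 5398.64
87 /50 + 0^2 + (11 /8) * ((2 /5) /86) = 15019 /8600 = 1.75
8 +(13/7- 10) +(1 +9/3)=27/7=3.86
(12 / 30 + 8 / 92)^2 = 3136 / 13225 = 0.24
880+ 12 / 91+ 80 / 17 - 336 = 849052 / 1547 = 548.84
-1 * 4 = -4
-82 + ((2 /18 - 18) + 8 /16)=-1789 /18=-99.39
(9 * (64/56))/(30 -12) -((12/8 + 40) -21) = -279/14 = -19.93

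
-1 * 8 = -8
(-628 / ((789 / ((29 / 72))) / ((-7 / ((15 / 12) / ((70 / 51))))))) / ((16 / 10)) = 1115485 / 724302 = 1.54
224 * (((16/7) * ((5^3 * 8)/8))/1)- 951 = 63049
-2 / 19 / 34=-0.00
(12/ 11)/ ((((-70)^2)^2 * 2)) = 3/ 132055000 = 0.00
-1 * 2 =-2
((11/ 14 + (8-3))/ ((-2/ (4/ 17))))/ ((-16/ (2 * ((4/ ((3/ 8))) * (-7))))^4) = -87808/ 17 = -5165.18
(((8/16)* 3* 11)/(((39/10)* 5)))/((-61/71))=-781/793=-0.98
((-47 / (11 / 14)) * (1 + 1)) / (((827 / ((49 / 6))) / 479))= -15443918 / 27291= -565.90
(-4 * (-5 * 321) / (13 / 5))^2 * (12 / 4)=3091230000 / 169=18291301.78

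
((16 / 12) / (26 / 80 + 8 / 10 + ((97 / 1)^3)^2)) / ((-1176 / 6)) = -8 / 979575077797827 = -0.00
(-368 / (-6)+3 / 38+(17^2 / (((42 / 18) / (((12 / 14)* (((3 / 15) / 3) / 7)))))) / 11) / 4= 132271541 / 8602440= 15.38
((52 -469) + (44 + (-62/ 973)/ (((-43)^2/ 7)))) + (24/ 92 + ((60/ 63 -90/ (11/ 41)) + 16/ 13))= -12532745017129/ 17751492759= -706.01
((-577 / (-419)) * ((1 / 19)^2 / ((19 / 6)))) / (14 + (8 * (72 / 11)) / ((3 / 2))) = 19041 / 773084749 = 0.00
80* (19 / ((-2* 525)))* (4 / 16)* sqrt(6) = -38* sqrt(6) / 105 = -0.89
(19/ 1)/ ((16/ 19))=361/ 16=22.56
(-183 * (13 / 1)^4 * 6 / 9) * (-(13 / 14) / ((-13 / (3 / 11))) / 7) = -5226663 / 539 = -9696.96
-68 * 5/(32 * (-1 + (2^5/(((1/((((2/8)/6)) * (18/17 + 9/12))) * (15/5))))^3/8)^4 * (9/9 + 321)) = -6737534533613522003477760/156090000767354578136741921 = -0.04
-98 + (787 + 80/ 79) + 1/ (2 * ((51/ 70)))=2782826/ 4029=690.70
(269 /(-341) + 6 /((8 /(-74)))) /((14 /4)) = -38389 /2387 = -16.08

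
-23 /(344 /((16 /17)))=-46 /731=-0.06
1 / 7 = 0.14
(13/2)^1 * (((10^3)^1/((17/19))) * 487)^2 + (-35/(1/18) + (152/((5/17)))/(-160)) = 55651705831699653/28900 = 1925664561650.51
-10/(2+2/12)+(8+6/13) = 50/13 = 3.85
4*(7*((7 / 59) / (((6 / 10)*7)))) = 140 / 177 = 0.79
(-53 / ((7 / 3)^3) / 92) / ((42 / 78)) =-18603 / 220892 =-0.08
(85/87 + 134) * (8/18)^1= 46972/783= 59.99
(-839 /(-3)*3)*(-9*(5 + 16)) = -158571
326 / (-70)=-163 / 35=-4.66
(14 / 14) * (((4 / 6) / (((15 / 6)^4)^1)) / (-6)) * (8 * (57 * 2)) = -4864 / 1875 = -2.59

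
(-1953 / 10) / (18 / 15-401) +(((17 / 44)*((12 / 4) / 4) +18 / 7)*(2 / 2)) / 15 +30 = 75555853 / 2462768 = 30.68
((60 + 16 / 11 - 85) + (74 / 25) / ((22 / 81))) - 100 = -30978 / 275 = -112.65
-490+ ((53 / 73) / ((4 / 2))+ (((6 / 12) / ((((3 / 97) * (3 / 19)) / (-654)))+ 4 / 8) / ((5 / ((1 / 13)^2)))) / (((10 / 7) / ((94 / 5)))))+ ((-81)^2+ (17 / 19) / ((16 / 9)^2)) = 113161177602151 / 22502688000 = 5028.78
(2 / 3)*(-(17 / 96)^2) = -289 / 13824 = -0.02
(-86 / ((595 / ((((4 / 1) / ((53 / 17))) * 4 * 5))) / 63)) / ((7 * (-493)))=12384 / 182903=0.07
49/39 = 1.26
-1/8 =-0.12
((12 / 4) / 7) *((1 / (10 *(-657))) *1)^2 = 1 / 100718100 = 0.00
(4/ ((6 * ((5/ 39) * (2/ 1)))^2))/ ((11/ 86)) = 7267/ 550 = 13.21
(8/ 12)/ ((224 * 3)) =1/ 1008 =0.00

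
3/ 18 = 1/ 6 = 0.17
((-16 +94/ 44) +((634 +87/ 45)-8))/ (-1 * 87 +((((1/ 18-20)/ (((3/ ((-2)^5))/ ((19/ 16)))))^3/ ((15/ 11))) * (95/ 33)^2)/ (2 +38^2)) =25953964453683/ 2860443885353015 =0.01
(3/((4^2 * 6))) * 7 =7/32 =0.22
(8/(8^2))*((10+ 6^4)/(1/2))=653/2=326.50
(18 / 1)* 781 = 14058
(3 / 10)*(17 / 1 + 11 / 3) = 31 / 5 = 6.20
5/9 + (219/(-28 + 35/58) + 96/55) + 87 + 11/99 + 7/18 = 128691887/1573110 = 81.81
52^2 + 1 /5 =13521 /5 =2704.20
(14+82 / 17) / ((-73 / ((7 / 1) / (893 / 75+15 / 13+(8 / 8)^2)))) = -2184000 / 17012869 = -0.13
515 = 515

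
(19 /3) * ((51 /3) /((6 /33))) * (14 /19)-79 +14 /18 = 3223 /9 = 358.11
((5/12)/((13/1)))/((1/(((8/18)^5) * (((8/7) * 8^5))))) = 335544320/16120377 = 20.81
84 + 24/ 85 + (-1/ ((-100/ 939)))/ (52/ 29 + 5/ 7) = 76170009/ 865300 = 88.03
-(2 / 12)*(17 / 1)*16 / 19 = -136 / 57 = -2.39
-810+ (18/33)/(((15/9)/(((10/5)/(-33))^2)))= -5390542/6655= -810.00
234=234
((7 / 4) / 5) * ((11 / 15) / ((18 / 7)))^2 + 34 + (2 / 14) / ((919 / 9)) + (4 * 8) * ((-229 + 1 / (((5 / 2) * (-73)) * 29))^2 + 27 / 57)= 1340296185545925021421429 / 798668199245574000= 1678163.96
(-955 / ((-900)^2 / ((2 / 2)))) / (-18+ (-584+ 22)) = 191 / 93960000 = 0.00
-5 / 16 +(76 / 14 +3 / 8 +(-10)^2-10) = 10695 / 112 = 95.49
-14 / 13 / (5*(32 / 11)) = -77 / 1040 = -0.07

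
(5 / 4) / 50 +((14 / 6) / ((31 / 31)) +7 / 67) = 19801 / 8040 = 2.46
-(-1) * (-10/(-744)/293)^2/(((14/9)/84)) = 75/660007112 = 0.00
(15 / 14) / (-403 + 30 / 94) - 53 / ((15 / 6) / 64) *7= -12582613957 / 1324820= -9497.60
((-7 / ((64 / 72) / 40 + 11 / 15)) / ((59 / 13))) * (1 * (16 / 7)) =-4.67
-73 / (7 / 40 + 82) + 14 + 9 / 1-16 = 20089 / 3287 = 6.11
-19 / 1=-19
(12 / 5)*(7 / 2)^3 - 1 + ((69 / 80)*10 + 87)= 7901 / 40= 197.52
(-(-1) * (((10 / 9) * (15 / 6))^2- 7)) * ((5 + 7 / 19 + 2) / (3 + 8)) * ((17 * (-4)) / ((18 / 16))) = -4417280 / 152361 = -28.99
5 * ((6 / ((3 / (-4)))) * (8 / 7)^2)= -2560 / 49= -52.24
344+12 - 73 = 283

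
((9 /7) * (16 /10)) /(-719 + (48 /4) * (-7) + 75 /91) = -468 /182495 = -0.00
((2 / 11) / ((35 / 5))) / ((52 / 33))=3 / 182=0.02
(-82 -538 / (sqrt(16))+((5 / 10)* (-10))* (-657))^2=37662769 / 4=9415692.25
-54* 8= -432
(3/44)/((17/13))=39/748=0.05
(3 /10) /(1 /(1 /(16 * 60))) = 1 /3200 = 0.00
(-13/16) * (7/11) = -91/176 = -0.52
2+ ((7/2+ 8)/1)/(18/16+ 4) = 174/41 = 4.24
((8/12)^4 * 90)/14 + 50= 3230/63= 51.27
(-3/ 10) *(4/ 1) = -6/ 5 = -1.20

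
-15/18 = -5/6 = -0.83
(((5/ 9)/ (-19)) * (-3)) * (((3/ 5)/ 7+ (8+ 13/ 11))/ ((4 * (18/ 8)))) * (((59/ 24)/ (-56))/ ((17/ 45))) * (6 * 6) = -65785/ 174097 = -0.38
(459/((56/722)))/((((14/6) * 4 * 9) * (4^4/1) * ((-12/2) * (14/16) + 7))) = 55233/351232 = 0.16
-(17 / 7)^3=-4913 / 343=-14.32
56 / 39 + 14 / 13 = 2.51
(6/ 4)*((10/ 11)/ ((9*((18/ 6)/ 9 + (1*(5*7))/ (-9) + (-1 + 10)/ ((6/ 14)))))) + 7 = 12104/ 1727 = 7.01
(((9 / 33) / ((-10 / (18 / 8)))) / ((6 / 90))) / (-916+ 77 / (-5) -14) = 405 / 415976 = 0.00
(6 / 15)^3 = 8 / 125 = 0.06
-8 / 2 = -4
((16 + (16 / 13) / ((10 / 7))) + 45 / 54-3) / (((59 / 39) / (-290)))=-166199 / 59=-2816.93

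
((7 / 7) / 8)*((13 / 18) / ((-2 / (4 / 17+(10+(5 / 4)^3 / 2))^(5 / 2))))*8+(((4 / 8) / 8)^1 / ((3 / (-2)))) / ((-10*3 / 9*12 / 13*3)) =13 / 2880 - 7737776917*sqrt(829498) / 46364884992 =-151.99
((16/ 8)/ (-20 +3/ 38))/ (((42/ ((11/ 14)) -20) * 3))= -209/ 208932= -0.00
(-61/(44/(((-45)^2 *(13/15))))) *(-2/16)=107055/352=304.13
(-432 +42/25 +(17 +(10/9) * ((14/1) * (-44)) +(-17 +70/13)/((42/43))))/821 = -45440429/33619950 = -1.35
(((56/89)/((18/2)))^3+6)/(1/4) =12334840088/513922401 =24.00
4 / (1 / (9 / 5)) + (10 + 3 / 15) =87 / 5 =17.40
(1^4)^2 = 1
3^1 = 3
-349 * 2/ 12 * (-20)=3490/ 3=1163.33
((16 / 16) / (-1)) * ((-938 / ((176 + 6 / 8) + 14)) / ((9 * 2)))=268 / 981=0.27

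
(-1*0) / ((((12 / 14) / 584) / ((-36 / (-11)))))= 0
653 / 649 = 1.01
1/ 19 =0.05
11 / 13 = 0.85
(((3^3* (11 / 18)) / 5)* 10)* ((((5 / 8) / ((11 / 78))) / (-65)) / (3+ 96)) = -1 / 44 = -0.02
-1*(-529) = 529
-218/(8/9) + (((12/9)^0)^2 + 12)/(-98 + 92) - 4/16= -743/3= -247.67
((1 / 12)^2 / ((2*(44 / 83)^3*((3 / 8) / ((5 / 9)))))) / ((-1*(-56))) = 0.00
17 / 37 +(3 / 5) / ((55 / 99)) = 1424 / 925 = 1.54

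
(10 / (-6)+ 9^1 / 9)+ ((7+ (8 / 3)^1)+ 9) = 18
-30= -30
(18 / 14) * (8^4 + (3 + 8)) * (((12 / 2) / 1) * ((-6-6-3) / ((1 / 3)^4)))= -269460270 / 7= -38494324.29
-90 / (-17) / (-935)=-18 / 3179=-0.01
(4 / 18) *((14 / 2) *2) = 28 / 9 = 3.11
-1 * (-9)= 9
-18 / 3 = -6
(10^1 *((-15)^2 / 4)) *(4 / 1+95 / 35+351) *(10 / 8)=1760625 / 7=251517.86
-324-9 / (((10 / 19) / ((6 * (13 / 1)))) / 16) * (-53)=5653692 / 5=1130738.40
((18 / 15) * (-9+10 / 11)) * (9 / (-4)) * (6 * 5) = 7209 / 11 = 655.36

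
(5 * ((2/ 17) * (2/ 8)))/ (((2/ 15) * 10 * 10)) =3/ 272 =0.01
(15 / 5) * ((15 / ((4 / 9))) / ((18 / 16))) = 90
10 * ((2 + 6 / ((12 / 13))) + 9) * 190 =33250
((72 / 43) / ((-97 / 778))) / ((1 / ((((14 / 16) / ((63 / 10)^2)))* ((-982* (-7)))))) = -76399600 / 37539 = -2035.21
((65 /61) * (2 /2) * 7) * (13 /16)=5915 /976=6.06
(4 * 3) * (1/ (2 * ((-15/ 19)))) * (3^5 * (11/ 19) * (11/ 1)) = -58806/ 5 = -11761.20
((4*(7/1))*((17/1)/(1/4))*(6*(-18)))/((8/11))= -282744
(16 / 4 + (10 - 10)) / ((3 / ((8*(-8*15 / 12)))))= -320 / 3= -106.67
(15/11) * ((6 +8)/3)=70/11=6.36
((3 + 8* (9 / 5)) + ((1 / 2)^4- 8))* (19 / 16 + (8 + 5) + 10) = 292959 / 1280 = 228.87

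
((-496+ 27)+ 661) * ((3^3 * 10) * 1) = 51840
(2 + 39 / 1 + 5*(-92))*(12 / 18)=-838 / 3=-279.33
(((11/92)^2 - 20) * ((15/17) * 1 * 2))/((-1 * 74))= 2537385/5323856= 0.48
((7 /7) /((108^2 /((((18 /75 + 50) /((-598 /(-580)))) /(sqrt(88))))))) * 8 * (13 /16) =4553 * sqrt(22) /7377480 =0.00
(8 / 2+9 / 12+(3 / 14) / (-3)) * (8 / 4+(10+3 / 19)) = 4323 / 76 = 56.88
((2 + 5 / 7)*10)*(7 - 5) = 380 / 7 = 54.29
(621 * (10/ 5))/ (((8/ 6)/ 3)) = 5589/ 2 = 2794.50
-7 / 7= -1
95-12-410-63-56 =-446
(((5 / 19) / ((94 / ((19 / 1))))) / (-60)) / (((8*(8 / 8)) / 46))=-23 / 4512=-0.01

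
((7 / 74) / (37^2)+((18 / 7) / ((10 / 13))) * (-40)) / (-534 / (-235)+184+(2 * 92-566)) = 22283256245 / 32617695432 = 0.68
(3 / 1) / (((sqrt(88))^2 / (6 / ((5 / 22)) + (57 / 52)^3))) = 58458663 / 61867520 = 0.94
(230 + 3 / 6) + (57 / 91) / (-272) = 5705279 / 24752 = 230.50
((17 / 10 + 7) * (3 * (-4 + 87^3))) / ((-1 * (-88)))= 171868239 / 880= 195304.82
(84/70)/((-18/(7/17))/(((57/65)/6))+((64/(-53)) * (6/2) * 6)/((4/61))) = -7049/3704070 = -0.00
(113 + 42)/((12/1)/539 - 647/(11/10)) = -83545/317018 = -0.26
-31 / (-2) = 31 / 2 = 15.50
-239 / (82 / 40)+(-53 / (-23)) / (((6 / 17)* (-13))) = -8612261 / 73554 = -117.09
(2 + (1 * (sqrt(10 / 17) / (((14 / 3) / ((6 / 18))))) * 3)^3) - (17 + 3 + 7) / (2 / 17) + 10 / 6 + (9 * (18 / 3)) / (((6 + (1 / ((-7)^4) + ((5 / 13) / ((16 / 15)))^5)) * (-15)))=-38140952140493953069 / 168442786869223530 + 135 * sqrt(170) / 396508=-226.43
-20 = -20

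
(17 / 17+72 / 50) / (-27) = -61 / 675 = -0.09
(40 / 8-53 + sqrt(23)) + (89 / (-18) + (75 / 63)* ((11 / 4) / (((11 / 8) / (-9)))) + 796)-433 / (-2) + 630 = sqrt(23) + 98792 / 63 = 1572.92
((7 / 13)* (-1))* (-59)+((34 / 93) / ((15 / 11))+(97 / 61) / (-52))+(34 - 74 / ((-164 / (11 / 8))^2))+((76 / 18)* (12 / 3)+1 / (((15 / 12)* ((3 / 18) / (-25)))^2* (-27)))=-142956384453317 / 317368496640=-450.44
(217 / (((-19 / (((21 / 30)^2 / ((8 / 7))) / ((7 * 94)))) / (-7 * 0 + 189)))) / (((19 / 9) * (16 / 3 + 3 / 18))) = -0.12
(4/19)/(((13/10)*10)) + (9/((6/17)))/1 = 12605/494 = 25.52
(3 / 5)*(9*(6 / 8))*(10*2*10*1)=810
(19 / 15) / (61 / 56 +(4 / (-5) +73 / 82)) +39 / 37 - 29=-40390094 / 1503051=-26.87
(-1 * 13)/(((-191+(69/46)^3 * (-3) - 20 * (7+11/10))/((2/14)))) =104/20335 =0.01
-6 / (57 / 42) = -84 / 19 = -4.42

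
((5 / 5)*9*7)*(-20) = -1260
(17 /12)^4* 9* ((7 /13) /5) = 584647 /149760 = 3.90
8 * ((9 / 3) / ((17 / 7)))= 168 / 17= 9.88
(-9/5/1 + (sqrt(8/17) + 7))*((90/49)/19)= 0.57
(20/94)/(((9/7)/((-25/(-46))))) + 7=68978/9729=7.09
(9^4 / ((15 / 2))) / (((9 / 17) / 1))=8262 / 5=1652.40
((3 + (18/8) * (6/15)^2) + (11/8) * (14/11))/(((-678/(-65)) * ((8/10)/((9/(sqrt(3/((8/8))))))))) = 6643 * sqrt(3)/3616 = 3.18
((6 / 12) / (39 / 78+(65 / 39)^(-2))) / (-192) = -25 / 8256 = -0.00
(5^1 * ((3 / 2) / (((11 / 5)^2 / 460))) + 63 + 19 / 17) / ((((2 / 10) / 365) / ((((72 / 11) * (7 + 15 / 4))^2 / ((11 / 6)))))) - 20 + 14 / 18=3829115909.02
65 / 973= 0.07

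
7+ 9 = 16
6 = 6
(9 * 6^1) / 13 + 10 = 184 / 13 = 14.15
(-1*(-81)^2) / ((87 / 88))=-192456 / 29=-6636.41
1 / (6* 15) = 1 / 90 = 0.01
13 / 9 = 1.44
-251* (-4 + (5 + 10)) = -2761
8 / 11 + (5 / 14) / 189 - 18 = -502685 / 29106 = -17.27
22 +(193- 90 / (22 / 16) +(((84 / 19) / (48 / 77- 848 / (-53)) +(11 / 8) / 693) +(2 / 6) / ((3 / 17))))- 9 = 601267501 / 4213440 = 142.70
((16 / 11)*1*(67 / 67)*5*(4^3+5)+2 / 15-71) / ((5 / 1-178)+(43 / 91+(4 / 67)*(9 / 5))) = -433539379 / 173455392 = -2.50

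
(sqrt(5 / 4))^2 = 5 / 4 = 1.25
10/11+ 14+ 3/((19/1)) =3149/209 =15.07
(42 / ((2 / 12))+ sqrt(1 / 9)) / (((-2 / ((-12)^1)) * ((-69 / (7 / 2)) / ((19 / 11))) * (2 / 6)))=-100681 / 253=-397.95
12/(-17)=-12/17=-0.71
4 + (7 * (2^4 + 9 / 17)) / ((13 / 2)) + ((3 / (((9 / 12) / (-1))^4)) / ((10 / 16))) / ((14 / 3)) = 1743974 / 69615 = 25.05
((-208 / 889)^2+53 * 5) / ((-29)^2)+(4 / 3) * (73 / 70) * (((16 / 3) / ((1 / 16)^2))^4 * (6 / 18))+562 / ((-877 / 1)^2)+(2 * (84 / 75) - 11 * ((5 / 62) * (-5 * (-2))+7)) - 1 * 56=465184258662372310844362624044871 / 288820446665063885775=1610634787231.09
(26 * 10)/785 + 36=5704/157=36.33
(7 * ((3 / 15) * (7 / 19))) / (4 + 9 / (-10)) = 98 / 589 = 0.17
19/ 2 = 9.50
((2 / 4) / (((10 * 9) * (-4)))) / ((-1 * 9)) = 1 / 6480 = 0.00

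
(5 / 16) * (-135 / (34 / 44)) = -7425 / 136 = -54.60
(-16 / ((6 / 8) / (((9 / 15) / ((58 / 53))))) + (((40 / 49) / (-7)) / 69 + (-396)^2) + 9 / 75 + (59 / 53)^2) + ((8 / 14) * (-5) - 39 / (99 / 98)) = 27704560906972402 / 176727602975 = 156764.20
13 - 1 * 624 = -611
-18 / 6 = -3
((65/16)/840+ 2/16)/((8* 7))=349/150528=0.00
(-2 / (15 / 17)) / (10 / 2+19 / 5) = -17 / 66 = -0.26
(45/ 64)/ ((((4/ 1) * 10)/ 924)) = 2079/ 128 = 16.24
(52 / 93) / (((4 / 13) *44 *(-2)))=-169 / 8184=-0.02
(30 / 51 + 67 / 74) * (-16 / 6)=-7516 / 1887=-3.98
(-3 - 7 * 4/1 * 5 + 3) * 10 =-1400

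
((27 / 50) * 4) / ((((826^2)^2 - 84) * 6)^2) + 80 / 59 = 1.36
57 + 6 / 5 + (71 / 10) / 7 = 829 / 14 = 59.21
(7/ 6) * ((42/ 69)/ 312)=49/ 21528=0.00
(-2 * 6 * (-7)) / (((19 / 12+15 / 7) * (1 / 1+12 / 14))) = 49392 / 4069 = 12.14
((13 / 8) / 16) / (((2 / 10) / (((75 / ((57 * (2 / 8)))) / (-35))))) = -325 / 4256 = -0.08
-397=-397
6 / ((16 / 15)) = 5.62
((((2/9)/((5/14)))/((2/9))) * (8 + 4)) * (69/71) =11592/355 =32.65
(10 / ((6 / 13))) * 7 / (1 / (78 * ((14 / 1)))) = 165620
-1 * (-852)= 852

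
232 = 232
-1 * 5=-5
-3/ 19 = -0.16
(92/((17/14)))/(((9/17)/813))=349048/3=116349.33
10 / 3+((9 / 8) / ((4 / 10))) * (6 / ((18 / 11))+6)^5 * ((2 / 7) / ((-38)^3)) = 173999135 / 82966464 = 2.10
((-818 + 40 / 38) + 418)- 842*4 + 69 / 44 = -3147857 / 836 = -3765.38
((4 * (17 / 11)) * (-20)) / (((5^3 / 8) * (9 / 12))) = -8704 / 825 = -10.55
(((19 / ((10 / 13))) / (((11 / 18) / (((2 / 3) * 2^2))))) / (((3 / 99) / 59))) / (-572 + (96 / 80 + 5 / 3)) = -3147768 / 8537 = -368.72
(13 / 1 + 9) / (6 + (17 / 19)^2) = 7942 / 2455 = 3.24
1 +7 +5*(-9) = -37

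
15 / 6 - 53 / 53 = 3 / 2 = 1.50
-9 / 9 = -1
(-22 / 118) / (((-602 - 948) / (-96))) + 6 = 273822 / 45725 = 5.99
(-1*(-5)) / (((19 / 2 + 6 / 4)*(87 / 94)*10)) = 47 / 957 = 0.05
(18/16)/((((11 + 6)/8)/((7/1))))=63/17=3.71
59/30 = 1.97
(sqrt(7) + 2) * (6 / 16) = 3 / 4 + 3 * sqrt(7) / 8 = 1.74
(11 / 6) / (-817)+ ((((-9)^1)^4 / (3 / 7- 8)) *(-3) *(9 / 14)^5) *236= 168073462882271 / 2495176824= 67359.34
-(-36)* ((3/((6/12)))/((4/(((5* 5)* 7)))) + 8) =9738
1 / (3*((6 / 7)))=7 / 18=0.39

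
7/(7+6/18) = 21/22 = 0.95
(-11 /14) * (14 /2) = -11 /2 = -5.50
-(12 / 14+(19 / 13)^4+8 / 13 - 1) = -1006718 / 199927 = -5.04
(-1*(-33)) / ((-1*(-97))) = 33 / 97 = 0.34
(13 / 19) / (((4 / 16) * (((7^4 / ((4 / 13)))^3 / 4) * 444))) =256 / 4933325425467621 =0.00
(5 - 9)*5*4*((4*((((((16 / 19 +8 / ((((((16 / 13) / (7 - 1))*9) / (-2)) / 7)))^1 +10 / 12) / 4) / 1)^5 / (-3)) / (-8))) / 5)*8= 13755026878408203125 / 924198999552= 14883187.37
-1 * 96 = -96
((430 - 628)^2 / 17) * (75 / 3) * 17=980100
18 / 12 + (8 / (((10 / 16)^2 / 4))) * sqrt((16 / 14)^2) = 33293 / 350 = 95.12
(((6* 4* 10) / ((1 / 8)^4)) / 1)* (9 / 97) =8847360 / 97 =91209.90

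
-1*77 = -77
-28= -28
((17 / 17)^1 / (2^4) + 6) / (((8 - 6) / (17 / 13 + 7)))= 2619 / 104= 25.18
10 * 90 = 900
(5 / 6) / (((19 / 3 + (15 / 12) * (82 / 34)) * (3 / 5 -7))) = -425 / 30512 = -0.01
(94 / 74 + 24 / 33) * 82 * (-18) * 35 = -103193.07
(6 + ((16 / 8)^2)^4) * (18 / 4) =1179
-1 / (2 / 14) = -7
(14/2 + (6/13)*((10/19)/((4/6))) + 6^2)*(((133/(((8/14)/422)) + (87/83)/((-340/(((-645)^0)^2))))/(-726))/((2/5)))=-29688561532753/2024186736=-14666.91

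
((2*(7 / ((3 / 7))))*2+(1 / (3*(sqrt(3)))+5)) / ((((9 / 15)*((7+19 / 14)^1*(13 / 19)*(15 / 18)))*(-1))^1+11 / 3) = 87.32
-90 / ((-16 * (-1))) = -45 / 8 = -5.62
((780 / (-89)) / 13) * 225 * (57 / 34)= -384750 / 1513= -254.30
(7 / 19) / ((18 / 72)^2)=112 / 19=5.89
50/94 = 25/47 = 0.53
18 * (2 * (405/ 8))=3645/ 2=1822.50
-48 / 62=-24 / 31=-0.77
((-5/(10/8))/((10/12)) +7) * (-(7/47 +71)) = -156.53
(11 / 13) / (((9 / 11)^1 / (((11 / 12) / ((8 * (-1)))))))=-1331 / 11232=-0.12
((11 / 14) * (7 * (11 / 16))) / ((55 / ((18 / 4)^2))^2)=6561 / 12800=0.51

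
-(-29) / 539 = 29 / 539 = 0.05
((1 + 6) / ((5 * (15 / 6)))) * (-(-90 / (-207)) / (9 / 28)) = -784 / 1035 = -0.76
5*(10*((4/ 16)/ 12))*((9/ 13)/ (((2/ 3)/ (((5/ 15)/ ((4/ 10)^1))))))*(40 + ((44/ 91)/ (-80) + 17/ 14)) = 5624925/ 151424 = 37.15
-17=-17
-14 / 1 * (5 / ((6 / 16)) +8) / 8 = -112 / 3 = -37.33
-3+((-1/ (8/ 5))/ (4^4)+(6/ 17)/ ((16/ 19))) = -89941/ 34816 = -2.58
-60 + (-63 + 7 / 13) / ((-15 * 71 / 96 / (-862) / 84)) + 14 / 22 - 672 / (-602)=-407739.61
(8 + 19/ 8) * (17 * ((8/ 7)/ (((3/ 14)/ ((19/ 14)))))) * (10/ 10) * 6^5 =69488928/ 7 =9926989.71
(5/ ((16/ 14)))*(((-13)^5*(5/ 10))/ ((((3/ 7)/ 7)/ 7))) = -92861926.35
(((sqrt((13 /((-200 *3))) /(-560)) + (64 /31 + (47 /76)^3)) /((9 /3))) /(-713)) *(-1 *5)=sqrt(2730) /3593520 + 52188295 /9702686528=0.01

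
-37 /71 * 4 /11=-148 /781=-0.19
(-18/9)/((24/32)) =-8/3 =-2.67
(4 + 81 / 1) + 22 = 107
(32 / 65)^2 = 1024 / 4225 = 0.24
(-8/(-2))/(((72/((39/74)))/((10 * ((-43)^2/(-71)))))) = -7.62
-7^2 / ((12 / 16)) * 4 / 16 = -49 / 3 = -16.33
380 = 380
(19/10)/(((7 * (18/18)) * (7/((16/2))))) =76/245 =0.31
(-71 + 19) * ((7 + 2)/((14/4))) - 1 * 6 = -978/7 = -139.71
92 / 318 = 0.29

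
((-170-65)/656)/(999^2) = -235/654688656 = -0.00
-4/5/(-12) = 1/15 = 0.07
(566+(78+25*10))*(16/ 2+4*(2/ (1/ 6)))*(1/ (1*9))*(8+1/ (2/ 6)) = 183568/ 3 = 61189.33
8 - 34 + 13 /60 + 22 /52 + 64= 30139 /780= 38.64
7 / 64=0.11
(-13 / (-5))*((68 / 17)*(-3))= -156 / 5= -31.20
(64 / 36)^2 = 256 / 81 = 3.16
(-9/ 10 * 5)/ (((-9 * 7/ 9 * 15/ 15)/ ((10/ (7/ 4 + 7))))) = 36/ 49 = 0.73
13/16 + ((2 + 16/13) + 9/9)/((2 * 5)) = 257/208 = 1.24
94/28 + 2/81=3835/1134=3.38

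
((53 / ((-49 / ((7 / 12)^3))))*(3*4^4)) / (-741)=1484 / 6669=0.22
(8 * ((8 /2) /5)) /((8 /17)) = 68 /5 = 13.60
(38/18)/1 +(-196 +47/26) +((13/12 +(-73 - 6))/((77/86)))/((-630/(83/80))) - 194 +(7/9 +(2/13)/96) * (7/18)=-6367231463/16511040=-385.63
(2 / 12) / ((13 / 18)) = 3 / 13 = 0.23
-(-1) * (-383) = -383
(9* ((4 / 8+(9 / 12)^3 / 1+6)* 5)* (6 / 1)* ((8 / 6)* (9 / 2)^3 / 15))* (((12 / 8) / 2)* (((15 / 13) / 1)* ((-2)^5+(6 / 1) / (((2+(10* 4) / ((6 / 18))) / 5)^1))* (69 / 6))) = -149409814815 / 31232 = -4783869.58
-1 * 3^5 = -243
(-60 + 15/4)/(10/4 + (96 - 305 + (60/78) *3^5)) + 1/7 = 21493/7126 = 3.02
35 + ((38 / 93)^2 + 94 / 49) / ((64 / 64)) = 15716797 / 423801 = 37.09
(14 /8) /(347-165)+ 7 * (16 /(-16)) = -727 /104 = -6.99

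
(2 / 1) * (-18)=-36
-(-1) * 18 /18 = 1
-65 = -65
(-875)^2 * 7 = 5359375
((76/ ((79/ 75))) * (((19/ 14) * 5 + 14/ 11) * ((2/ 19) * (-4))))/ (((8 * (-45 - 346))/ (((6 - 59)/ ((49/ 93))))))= -7.87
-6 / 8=-3 / 4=-0.75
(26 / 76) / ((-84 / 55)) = -715 / 3192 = -0.22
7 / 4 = 1.75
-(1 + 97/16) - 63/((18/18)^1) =-1121/16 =-70.06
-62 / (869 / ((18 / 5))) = -1116 / 4345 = -0.26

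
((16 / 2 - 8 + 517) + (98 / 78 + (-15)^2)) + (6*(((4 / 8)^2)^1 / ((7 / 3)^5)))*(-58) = 486360010 / 655473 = 742.00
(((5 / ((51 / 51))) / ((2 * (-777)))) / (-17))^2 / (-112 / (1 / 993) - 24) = -5 / 15527117787552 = -0.00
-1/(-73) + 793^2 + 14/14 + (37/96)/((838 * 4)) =14772199966093/23490816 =628850.01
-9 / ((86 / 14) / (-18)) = 1134 / 43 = 26.37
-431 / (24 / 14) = -3017 / 12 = -251.42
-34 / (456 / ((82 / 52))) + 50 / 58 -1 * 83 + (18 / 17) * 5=-224919973 / 2922504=-76.96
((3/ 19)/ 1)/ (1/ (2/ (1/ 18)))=108/ 19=5.68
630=630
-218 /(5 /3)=-654 /5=-130.80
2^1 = 2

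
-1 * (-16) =16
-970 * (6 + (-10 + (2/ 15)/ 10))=58006/ 15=3867.07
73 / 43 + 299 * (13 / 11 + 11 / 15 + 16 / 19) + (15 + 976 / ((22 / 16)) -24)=1526.94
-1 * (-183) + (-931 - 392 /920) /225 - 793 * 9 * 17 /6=-1037206603 /51750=-20042.64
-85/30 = -17/6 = -2.83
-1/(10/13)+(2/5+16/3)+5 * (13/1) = 2083/30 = 69.43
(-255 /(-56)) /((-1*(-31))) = 255 /1736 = 0.15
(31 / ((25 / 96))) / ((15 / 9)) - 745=-84197 / 125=-673.58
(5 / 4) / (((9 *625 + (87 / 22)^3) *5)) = 2662 / 60553503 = 0.00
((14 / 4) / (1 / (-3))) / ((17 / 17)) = -21 / 2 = -10.50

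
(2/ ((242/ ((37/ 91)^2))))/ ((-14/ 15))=-20535/ 14028014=-0.00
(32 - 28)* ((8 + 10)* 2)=144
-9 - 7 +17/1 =1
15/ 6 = 5/ 2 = 2.50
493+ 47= 540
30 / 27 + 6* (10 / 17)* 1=710 / 153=4.64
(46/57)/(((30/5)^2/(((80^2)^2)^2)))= 19293798400000000/513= 37609743469785.58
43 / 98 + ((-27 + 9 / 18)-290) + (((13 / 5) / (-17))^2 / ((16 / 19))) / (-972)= -1740169035739 / 5505796800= -316.06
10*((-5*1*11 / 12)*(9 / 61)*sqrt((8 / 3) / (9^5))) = -275*sqrt(6) / 14823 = -0.05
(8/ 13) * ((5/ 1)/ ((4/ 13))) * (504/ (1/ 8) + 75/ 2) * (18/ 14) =52322.14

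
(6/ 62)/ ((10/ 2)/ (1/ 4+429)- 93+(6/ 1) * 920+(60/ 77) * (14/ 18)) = 169983/ 9533561657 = 0.00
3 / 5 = 0.60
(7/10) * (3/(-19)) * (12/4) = -63/190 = -0.33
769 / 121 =6.36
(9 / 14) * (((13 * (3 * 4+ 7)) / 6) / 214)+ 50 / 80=2243 / 2996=0.75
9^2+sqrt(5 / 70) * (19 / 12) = 19 * sqrt(14) / 168+81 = 81.42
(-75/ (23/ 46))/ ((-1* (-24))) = -25/ 4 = -6.25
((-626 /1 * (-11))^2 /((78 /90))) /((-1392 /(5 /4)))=-296356225 /6032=-49130.67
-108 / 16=-27 / 4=-6.75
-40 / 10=-4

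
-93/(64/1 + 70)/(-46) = 93/6164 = 0.02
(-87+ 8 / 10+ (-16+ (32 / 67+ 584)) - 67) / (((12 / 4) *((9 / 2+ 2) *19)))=14644 / 13065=1.12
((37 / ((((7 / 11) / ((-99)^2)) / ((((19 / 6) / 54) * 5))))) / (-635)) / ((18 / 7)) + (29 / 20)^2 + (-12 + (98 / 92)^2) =-26868443023 / 241858800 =-111.09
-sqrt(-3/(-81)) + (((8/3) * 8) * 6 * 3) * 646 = 248064- sqrt(3)/9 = 248063.81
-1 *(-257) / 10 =257 / 10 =25.70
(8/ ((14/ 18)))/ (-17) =-72/ 119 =-0.61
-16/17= -0.94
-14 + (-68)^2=4610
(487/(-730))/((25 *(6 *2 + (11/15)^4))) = -197235/90832586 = -0.00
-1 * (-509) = 509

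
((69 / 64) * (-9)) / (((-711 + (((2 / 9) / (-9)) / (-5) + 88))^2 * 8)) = -101859525 / 32594867184128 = -0.00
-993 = -993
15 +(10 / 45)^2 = 15.05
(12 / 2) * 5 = 30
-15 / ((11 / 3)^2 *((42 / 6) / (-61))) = 8235 / 847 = 9.72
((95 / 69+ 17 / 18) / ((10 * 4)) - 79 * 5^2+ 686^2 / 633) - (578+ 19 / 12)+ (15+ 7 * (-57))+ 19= -7603598609 / 3494160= -2176.09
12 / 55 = 0.22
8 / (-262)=-4 / 131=-0.03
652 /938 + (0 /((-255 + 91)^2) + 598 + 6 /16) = 2247711 /3752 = 599.07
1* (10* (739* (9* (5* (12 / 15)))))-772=265268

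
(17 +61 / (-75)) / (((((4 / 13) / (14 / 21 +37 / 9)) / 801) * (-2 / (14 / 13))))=-16260923 / 150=-108406.15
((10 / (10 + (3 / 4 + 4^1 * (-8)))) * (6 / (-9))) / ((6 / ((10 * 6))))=160 / 51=3.14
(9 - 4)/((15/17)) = 17/3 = 5.67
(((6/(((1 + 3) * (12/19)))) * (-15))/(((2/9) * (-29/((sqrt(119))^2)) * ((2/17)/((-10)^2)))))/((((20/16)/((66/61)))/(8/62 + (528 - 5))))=13884738765975/54839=253190954.72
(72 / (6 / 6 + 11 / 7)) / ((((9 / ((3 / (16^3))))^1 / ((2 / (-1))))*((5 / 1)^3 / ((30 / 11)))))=-7 / 70400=-0.00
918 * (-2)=-1836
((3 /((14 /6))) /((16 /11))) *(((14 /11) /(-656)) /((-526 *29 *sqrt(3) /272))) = 51 *sqrt(3) /5003312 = 0.00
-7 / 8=-0.88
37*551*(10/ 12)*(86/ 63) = 4383205/ 189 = 23191.56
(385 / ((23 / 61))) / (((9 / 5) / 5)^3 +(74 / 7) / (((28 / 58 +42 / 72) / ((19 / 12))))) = 952977265625 / 14696700149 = 64.84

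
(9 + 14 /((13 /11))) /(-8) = -271 /104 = -2.61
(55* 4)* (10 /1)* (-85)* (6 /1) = -1122000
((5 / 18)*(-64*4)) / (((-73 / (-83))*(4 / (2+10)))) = -53120 / 219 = -242.56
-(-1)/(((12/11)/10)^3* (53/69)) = 3826625/3816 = 1002.78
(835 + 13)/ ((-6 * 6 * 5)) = -212/ 45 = -4.71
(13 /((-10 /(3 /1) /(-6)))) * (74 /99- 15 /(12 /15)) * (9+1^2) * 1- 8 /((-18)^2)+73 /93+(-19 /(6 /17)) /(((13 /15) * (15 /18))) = -3078238835 /718146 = -4286.37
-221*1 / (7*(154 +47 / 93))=-20553 / 100583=-0.20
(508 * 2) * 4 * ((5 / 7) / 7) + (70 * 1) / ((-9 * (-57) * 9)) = 93820870 / 226233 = 414.71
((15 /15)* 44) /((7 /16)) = 704 /7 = 100.57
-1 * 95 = -95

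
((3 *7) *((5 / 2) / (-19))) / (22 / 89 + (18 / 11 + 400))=-34265 / 4983624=-0.01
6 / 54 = 1 / 9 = 0.11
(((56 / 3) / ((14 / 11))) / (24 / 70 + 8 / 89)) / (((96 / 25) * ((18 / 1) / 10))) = 4283125 / 873504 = 4.90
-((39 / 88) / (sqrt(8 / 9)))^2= -13689 / 61952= -0.22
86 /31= 2.77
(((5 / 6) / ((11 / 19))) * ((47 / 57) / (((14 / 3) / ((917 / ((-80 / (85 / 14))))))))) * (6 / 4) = -26.55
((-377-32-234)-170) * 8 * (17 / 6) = -18428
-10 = -10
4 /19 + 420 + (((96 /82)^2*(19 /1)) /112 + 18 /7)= 94574614 /223573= 423.01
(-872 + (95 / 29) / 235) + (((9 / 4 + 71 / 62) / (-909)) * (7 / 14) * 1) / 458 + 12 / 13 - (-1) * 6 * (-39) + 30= -1966772649565795 / 1829448760464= -1075.06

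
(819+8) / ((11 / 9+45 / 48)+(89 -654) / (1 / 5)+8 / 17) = -2024496 / 6909161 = -0.29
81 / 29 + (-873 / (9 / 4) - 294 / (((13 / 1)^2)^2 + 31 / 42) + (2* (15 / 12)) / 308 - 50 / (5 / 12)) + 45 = -9862063841335 / 21429529352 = -460.21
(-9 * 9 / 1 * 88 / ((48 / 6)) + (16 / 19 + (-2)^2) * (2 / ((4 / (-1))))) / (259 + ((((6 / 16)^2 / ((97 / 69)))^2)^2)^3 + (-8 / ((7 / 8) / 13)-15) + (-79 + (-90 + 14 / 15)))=5840090552264950108809417053626587799733013577728000 / 280583196163597882917274566139043094048453364179493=20.81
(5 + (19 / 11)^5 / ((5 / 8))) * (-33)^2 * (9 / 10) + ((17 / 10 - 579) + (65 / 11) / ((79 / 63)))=74755121299 / 2628725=28437.79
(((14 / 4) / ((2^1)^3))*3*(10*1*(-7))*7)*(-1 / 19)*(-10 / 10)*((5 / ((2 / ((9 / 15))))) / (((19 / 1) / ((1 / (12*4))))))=-5145 / 92416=-0.06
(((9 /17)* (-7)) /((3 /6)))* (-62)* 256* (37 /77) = 10570752 /187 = 56528.09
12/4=3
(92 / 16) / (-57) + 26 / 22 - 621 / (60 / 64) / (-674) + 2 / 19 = 9166123 / 4225980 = 2.17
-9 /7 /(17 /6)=-54 /119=-0.45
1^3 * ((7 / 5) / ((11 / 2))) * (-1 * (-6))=1.53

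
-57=-57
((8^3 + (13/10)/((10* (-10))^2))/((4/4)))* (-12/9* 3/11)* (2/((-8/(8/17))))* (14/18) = 119466697/7012500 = 17.04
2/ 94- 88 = -4135/ 47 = -87.98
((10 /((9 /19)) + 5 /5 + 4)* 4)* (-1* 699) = -219020 /3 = -73006.67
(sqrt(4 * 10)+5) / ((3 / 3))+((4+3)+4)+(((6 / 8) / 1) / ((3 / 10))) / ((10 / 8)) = 2 * sqrt(10)+18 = 24.32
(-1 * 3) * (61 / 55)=-183 / 55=-3.33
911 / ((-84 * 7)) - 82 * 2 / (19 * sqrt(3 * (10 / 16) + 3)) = -328 * sqrt(78) / 741 - 911 / 588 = -5.46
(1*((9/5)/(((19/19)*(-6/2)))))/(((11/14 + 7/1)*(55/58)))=-2436/29975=-0.08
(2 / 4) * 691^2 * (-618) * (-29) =4278707241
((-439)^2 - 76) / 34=192645 / 34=5666.03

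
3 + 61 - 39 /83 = 5273 /83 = 63.53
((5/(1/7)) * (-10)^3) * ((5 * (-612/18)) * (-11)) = -65450000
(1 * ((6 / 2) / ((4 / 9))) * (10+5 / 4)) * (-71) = -86265 / 16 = -5391.56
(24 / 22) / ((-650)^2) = 3 / 1161875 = 0.00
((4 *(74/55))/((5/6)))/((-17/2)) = -3552/4675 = -0.76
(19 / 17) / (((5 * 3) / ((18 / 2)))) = 57 / 85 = 0.67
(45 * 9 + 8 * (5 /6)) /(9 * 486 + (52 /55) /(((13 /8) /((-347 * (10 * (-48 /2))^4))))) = -1045 /1700326467666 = -0.00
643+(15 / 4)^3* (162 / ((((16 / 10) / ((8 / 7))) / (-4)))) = -1330867 / 56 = -23765.48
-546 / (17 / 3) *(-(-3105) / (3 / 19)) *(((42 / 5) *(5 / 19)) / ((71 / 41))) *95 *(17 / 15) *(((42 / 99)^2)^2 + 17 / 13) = -348974716.87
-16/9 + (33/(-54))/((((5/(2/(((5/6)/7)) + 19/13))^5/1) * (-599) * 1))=-4842303893484247/4343838027343750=-1.11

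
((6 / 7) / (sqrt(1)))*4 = 24 / 7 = 3.43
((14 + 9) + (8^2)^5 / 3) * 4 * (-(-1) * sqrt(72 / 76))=4294967572 * sqrt(38) / 19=1393471486.48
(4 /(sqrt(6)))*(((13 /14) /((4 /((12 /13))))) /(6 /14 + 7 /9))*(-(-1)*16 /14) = 18*sqrt(6) /133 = 0.33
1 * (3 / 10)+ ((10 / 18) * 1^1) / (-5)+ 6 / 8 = 169 / 180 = 0.94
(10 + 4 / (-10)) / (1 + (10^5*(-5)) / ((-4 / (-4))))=-48 / 2499995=-0.00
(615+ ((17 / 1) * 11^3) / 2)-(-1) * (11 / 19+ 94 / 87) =39441107 / 3306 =11930.16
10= 10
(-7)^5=-16807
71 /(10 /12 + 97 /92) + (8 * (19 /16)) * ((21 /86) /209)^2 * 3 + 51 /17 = 719550739755 /17717546968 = 40.61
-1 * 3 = -3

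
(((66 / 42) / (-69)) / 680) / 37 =-11 / 12152280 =-0.00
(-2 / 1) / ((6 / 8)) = -8 / 3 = -2.67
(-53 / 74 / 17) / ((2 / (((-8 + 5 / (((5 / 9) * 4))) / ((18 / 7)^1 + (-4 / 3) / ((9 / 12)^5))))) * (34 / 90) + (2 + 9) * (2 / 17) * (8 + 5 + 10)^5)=-0.00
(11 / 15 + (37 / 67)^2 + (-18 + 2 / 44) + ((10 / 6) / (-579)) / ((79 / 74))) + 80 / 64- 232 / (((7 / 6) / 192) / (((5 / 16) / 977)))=-25840688408745491 / 926812323235260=-27.88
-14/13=-1.08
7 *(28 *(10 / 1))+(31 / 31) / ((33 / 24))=1960.73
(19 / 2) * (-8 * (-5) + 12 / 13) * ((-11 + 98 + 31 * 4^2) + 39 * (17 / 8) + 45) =14371049 / 52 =276366.33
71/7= 10.14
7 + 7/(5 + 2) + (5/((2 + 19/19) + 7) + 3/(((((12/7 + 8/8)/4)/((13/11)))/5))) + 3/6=7341/209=35.12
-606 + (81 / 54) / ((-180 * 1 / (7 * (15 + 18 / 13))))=-315617 / 520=-606.96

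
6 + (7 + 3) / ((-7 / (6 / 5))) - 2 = 16 / 7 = 2.29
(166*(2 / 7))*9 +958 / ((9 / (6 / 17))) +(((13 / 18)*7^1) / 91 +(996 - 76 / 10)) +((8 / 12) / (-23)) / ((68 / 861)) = 178898926 / 123165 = 1452.51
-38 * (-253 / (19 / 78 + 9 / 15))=3749460 / 329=11396.53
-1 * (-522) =522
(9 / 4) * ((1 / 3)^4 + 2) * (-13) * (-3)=2119 / 12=176.58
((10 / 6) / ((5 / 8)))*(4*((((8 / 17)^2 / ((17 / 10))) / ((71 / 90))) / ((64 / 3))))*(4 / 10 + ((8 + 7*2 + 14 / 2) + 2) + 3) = 990720 / 348823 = 2.84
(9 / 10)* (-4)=-3.60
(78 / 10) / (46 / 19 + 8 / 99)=5643 / 1810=3.12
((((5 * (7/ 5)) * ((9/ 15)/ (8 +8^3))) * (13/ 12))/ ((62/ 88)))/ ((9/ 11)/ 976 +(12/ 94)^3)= 1532635126/ 360195975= 4.26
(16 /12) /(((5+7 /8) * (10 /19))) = 304 /705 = 0.43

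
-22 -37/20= -477/20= -23.85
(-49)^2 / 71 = 2401 / 71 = 33.82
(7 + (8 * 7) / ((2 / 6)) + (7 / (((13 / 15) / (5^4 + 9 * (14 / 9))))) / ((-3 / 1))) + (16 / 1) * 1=-19882 / 13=-1529.38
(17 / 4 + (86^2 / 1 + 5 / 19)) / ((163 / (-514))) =-144546823 / 6194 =-23336.59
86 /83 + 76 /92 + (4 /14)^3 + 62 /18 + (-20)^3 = -47113253870 /5893083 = -7994.67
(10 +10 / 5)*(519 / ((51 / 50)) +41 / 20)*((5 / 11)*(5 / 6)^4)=1343.84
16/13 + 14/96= 859/624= 1.38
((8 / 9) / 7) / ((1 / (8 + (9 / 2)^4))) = 6689 / 126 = 53.09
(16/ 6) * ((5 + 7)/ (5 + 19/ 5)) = 40/ 11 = 3.64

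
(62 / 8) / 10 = 31 / 40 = 0.78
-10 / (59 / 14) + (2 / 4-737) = -87187 / 118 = -738.87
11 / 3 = 3.67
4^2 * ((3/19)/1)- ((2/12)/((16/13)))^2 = 439157/175104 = 2.51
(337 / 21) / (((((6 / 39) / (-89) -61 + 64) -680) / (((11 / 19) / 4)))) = -4288999 / 1250132436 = -0.00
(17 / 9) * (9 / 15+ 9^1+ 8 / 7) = 6392 / 315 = 20.29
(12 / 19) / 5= 12 / 95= 0.13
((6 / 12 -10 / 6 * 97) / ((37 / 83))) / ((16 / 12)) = -80261 / 296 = -271.15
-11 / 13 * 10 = -110 / 13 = -8.46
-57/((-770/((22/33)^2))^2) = -76/4002075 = -0.00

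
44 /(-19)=-44 /19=-2.32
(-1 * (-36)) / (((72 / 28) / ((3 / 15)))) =14 / 5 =2.80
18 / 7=2.57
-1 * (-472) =472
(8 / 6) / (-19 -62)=-4 / 243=-0.02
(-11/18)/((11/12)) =-2/3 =-0.67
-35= -35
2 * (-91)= -182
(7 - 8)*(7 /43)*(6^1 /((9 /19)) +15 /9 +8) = -469 /129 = -3.64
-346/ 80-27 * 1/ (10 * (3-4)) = -13/ 8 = -1.62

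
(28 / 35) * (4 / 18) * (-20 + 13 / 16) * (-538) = 82583 / 45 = 1835.18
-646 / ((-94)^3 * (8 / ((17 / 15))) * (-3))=-5491 / 149505120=-0.00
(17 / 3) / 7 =17 / 21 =0.81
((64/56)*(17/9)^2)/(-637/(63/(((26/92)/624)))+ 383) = 1701632/159828585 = 0.01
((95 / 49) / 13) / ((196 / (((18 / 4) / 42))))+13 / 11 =45449263 / 38454416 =1.18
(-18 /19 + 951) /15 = 6017 /95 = 63.34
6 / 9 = 2 / 3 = 0.67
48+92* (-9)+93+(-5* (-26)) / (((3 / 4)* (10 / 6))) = -583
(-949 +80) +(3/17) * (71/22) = -868.43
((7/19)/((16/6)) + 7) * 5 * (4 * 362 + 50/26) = 51748.90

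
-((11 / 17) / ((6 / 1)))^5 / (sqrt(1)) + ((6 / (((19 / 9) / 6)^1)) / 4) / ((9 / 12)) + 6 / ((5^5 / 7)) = 3735073713206411 / 655547976900000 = 5.70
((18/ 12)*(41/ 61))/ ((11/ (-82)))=-7.52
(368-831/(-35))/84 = 13711/2940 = 4.66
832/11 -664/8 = -81/11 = -7.36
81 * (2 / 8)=81 / 4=20.25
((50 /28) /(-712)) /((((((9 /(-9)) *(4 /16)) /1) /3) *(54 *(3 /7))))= 25 /19224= 0.00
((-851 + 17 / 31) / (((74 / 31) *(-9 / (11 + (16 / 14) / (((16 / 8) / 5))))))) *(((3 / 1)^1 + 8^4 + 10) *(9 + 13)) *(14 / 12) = 19264627382 / 333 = 57851733.88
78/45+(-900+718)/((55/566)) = -61750/33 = -1871.21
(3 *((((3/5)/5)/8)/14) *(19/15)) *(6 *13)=2223/7000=0.32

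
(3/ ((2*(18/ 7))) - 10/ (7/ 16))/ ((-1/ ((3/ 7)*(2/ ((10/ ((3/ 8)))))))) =0.72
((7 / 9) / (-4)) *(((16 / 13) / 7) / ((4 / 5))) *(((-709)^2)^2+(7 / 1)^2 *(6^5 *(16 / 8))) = -1263444749045 / 117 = -10798673068.76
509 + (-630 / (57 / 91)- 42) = -10237 / 19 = -538.79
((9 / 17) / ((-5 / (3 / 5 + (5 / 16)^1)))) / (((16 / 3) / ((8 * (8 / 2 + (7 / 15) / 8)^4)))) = -4106186822953 / 104448000000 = -39.31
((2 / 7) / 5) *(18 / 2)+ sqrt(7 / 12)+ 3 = sqrt(21) / 6+ 123 / 35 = 4.28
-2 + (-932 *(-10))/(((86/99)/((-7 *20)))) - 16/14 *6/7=-3164798678/2107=-1502040.19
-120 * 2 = -240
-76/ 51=-1.49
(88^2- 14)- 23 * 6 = 7592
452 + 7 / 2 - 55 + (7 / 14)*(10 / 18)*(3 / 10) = 4807 / 12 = 400.58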